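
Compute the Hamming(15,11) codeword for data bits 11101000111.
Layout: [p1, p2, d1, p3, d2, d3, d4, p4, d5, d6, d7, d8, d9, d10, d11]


Parity bits: p1=1, p2=0, p3=1, p4=0

101111001000111


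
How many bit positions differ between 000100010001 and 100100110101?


XOR: 100000100100
Count of 1s: 3

3


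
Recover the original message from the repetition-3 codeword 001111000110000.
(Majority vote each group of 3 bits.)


Groups: 001, 111, 000, 110, 000
Majority votes: 01010

01010


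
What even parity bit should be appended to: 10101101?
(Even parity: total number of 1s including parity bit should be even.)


Number of 1s in data: 5
Parity bit: 1

1


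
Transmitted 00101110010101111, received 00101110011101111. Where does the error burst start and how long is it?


XOR: 00000000001000000

Burst at position 10, length 1


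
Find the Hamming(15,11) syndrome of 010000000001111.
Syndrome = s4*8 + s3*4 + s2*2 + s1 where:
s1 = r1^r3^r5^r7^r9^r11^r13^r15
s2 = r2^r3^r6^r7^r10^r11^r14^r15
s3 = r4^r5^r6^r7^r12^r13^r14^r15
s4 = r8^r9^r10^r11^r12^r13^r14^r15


s1=0, s2=1, s3=0, s4=0

Syndrome = 2 (error at position 2)


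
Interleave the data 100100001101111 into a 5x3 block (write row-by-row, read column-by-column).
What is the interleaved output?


Matrix:
  100
  100
  001
  101
  111
Read columns: 110110000100111

110110000100111


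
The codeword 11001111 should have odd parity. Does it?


Number of 1s: 6

No, parity error (6 ones)


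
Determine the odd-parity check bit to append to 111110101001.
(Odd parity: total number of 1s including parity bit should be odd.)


Number of 1s in data: 8
Parity bit: 1

1


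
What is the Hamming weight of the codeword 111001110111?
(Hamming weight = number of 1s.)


Counting 1s in 111001110111

9


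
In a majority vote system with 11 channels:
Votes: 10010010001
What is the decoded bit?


Ones: 4 out of 11
Threshold: 6

0 (4/11 voted 1)


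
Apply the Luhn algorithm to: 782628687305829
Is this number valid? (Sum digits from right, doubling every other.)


Luhn sum = 76
76 mod 10 = 6

Invalid (Luhn sum mod 10 = 6)


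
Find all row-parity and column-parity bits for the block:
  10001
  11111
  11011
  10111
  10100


Row parities: 01000
Column parities: 10110

Row P: 01000, Col P: 10110, Corner: 1


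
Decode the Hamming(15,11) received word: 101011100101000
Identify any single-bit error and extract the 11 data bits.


Syndrome = 0: no error detected

Data: 11110101000 (no errors)


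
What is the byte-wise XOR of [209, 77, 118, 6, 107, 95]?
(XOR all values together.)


XOR chain: 209 ^ 77 ^ 118 ^ 6 ^ 107 ^ 95 = 216

216


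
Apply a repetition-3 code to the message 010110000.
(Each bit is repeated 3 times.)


Each bit -> 3 copies

000111000111111000000000000


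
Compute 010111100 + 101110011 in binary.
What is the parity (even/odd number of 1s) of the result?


010111100 = 188
101110011 = 371
Sum = 559 = 1000101111
1s count = 6

even parity (6 ones in 1000101111)


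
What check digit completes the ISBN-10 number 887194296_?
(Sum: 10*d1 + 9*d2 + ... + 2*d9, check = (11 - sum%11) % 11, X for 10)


Weighted sum: 336
336 mod 11 = 6

Check digit: 5


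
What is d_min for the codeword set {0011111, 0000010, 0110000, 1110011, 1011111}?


Comparing all pairs, minimum distance: 1
Can detect 0 errors, correct 0 errors

1


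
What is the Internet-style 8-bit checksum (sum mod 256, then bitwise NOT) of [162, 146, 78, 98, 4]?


Sum = 488 mod 256 = 232
Complement = 23

23


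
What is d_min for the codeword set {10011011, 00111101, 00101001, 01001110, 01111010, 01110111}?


Comparing all pairs, minimum distance: 2
Can detect 1 errors, correct 0 errors

2


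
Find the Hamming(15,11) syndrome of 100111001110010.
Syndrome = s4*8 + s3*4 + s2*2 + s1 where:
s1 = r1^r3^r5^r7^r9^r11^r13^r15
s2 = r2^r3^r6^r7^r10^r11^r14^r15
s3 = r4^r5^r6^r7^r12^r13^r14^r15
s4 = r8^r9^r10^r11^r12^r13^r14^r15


s1=0, s2=0, s3=0, s4=0

Syndrome = 0 (no error)


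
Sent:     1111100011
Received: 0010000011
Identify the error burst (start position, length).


XOR: 1101100000

Burst at position 0, length 5


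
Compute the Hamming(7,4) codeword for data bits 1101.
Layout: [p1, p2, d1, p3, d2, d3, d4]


Parity bits: p1=1, p2=0, p3=0

1010101


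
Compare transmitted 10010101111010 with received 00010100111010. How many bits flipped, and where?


XOR: 10000001000000

2 error(s) at position(s): 0, 7


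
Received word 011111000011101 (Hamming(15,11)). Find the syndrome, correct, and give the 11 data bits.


Syndrome = 3: error at position 3

Data: 01100011101 (corrected bit 3)


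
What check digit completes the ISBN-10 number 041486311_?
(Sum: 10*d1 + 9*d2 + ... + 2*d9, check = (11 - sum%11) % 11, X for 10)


Weighted sum: 167
167 mod 11 = 2

Check digit: 9


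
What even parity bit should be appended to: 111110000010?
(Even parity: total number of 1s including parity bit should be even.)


Number of 1s in data: 6
Parity bit: 0

0


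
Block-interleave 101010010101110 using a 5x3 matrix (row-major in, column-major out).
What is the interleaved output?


Matrix:
  101
  010
  010
  101
  110
Read columns: 100110110110010

100110110110010


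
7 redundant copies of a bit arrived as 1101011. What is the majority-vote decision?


Ones: 5 out of 7
Threshold: 4

1 (5/7 voted 1)


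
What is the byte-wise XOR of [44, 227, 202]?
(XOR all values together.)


XOR chain: 44 ^ 227 ^ 202 = 5

5


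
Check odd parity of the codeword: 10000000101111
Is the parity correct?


Number of 1s: 6

No, parity error (6 ones)


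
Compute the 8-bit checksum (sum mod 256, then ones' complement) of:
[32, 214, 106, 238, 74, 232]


Sum = 896 mod 256 = 128
Complement = 127

127


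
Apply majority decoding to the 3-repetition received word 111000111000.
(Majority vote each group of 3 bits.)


Groups: 111, 000, 111, 000
Majority votes: 1010

1010


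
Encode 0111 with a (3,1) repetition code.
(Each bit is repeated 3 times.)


Each bit -> 3 copies

000111111111


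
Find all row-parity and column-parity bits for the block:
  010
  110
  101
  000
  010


Row parities: 10001
Column parities: 011

Row P: 10001, Col P: 011, Corner: 0


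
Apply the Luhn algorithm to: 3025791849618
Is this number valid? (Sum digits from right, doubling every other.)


Luhn sum = 59
59 mod 10 = 9

Invalid (Luhn sum mod 10 = 9)


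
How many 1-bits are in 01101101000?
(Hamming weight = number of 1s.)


Counting 1s in 01101101000

5


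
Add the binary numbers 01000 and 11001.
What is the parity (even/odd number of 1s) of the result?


01000 = 8
11001 = 25
Sum = 33 = 100001
1s count = 2

even parity (2 ones in 100001)


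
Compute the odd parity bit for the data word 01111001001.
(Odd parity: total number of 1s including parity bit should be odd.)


Number of 1s in data: 6
Parity bit: 1

1


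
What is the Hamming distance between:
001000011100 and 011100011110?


XOR: 010100000010
Count of 1s: 3

3


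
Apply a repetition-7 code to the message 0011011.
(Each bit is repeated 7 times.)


Each bit -> 7 copies

0000000000000011111111111111000000011111111111111


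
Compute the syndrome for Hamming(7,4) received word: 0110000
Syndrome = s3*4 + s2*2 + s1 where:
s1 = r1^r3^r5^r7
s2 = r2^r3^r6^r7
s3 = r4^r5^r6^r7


s1=1, s2=0, s3=0

Syndrome = 1 (error at position 1)


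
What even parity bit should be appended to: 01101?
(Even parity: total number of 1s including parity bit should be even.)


Number of 1s in data: 3
Parity bit: 1

1


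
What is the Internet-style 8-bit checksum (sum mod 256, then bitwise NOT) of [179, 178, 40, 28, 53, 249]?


Sum = 727 mod 256 = 215
Complement = 40

40


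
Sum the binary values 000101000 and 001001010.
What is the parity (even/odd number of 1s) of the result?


000101000 = 40
001001010 = 74
Sum = 114 = 1110010
1s count = 4

even parity (4 ones in 1110010)


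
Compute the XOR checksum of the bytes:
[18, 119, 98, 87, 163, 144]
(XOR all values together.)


XOR chain: 18 ^ 119 ^ 98 ^ 87 ^ 163 ^ 144 = 99

99


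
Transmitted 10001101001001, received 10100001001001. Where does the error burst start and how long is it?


XOR: 00101100000000

Burst at position 2, length 4


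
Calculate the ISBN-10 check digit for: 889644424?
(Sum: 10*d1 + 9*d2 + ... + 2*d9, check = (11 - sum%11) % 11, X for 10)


Weighted sum: 340
340 mod 11 = 10

Check digit: 1


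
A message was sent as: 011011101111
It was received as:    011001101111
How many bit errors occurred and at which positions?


XOR: 000010000000

1 error(s) at position(s): 4


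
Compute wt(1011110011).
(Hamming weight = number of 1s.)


Counting 1s in 1011110011

7


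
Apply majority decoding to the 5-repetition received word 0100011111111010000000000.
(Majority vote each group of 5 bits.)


Groups: 01000, 11111, 11101, 00000, 00000
Majority votes: 01100

01100


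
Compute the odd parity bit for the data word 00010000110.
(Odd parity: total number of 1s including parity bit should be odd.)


Number of 1s in data: 3
Parity bit: 0

0


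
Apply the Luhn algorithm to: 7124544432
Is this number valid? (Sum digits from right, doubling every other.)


Luhn sum = 39
39 mod 10 = 9

Invalid (Luhn sum mod 10 = 9)


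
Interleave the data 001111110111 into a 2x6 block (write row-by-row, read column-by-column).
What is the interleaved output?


Matrix:
  001111
  110111
Read columns: 010110111111

010110111111


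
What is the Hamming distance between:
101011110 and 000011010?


XOR: 101000100
Count of 1s: 3

3


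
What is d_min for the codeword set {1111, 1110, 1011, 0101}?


Comparing all pairs, minimum distance: 1
Can detect 0 errors, correct 0 errors

1


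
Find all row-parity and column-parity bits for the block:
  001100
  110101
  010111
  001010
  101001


Row parities: 00001
Column parities: 001101

Row P: 00001, Col P: 001101, Corner: 1


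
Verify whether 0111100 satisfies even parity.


Number of 1s: 4

Yes, parity is correct (4 ones)


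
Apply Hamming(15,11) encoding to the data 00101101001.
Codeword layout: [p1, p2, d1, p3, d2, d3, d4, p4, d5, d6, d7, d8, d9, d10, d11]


Parity bits: p1=0, p2=1, p3=1, p4=0

010101001101001


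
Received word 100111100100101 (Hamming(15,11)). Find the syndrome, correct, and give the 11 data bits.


Syndrome = 9: error at position 9

Data: 01111100101 (corrected bit 9)


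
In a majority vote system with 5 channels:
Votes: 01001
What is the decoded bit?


Ones: 2 out of 5
Threshold: 3

0 (2/5 voted 1)


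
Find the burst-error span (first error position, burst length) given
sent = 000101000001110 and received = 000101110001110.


XOR: 000000110000000

Burst at position 6, length 2


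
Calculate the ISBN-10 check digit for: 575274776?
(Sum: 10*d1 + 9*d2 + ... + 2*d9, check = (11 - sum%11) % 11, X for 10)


Weighted sum: 290
290 mod 11 = 4

Check digit: 7


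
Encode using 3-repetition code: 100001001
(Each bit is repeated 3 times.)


Each bit -> 3 copies

111000000000000111000000111


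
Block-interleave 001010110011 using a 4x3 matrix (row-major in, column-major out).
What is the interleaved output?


Matrix:
  001
  010
  110
  011
Read columns: 001001111001

001001111001


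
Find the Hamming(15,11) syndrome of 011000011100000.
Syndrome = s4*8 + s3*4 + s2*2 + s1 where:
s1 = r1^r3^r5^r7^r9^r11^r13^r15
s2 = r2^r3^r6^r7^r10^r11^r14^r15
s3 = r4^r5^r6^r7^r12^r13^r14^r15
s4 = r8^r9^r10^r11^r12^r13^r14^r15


s1=0, s2=1, s3=0, s4=1

Syndrome = 10 (error at position 10)


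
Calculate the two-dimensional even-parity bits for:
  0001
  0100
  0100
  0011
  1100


Row parities: 11100
Column parities: 1110

Row P: 11100, Col P: 1110, Corner: 1


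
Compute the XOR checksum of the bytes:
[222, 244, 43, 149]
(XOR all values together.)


XOR chain: 222 ^ 244 ^ 43 ^ 149 = 148

148


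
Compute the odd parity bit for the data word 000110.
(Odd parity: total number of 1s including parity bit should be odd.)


Number of 1s in data: 2
Parity bit: 1

1


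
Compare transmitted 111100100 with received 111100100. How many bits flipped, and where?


XOR: 000000000

0 errors (received matches sent)


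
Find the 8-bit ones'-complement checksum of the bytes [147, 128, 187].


Sum = 462 mod 256 = 206
Complement = 49

49


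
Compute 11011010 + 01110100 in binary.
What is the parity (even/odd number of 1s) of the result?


11011010 = 218
01110100 = 116
Sum = 334 = 101001110
1s count = 5

odd parity (5 ones in 101001110)


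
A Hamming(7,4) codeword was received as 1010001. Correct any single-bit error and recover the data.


Syndrome = 5: error at position 5

Data: 1101 (corrected bit 5)


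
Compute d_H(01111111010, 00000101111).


XOR: 01111010101
Count of 1s: 7

7


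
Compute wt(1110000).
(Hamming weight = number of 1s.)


Counting 1s in 1110000

3


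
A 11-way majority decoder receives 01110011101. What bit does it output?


Ones: 7 out of 11
Threshold: 6

1 (7/11 voted 1)


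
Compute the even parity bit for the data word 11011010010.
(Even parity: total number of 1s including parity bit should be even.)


Number of 1s in data: 6
Parity bit: 0

0


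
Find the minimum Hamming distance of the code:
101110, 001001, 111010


Comparing all pairs, minimum distance: 2
Can detect 1 errors, correct 0 errors

2


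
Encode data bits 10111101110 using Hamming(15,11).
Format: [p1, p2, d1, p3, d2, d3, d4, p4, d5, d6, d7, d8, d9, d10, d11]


Parity bits: p1=0, p2=1, p3=1, p4=1

011101111101110


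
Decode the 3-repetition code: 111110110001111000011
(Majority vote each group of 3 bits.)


Groups: 111, 110, 110, 001, 111, 000, 011
Majority votes: 1110101

1110101


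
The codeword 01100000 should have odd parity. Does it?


Number of 1s: 2

No, parity error (2 ones)


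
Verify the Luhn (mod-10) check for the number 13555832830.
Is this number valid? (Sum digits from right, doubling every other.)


Luhn sum = 46
46 mod 10 = 6

Invalid (Luhn sum mod 10 = 6)


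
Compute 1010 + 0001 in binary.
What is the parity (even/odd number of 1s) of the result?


1010 = 10
0001 = 1
Sum = 11 = 1011
1s count = 3

odd parity (3 ones in 1011)


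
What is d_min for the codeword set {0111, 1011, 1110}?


Comparing all pairs, minimum distance: 2
Can detect 1 errors, correct 0 errors

2


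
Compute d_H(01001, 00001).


XOR: 01000
Count of 1s: 1

1


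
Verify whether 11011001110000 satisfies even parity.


Number of 1s: 7

No, parity error (7 ones)


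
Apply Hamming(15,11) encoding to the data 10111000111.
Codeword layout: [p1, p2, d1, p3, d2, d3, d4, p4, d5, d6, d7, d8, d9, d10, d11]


Parity bits: p1=1, p2=1, p3=1, p4=0

111101101000111


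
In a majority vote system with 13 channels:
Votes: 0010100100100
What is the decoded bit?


Ones: 4 out of 13
Threshold: 7

0 (4/13 voted 1)


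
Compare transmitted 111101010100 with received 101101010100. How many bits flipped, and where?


XOR: 010000000000

1 error(s) at position(s): 1


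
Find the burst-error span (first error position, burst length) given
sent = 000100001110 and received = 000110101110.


XOR: 000010100000

Burst at position 4, length 3


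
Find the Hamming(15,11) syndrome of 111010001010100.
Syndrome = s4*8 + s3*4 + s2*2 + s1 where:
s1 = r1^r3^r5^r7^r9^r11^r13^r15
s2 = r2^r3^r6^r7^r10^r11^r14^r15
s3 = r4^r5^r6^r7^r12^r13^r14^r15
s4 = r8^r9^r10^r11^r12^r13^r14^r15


s1=0, s2=1, s3=0, s4=1

Syndrome = 10 (error at position 10)


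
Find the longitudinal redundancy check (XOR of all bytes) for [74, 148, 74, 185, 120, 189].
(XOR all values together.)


XOR chain: 74 ^ 148 ^ 74 ^ 185 ^ 120 ^ 189 = 232

232


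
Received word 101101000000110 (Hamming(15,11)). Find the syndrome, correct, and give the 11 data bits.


Syndrome = 3: error at position 3

Data: 00100000110 (corrected bit 3)


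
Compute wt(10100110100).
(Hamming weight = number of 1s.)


Counting 1s in 10100110100

5


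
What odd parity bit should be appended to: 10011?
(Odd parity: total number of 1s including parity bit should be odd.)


Number of 1s in data: 3
Parity bit: 0

0


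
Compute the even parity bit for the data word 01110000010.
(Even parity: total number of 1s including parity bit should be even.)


Number of 1s in data: 4
Parity bit: 0

0


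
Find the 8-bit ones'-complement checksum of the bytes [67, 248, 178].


Sum = 493 mod 256 = 237
Complement = 18

18


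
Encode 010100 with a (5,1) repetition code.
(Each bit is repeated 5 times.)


Each bit -> 5 copies

000001111100000111110000000000


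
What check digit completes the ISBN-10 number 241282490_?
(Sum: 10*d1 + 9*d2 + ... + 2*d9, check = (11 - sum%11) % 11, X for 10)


Weighted sum: 179
179 mod 11 = 3

Check digit: 8


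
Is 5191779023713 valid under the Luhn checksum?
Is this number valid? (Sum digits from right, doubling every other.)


Luhn sum = 59
59 mod 10 = 9

Invalid (Luhn sum mod 10 = 9)


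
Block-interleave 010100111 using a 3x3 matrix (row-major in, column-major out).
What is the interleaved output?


Matrix:
  010
  100
  111
Read columns: 011101001

011101001


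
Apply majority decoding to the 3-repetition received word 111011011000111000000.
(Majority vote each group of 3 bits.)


Groups: 111, 011, 011, 000, 111, 000, 000
Majority votes: 1110100

1110100


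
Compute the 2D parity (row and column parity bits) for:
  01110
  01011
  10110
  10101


Row parities: 1111
Column parities: 00110

Row P: 1111, Col P: 00110, Corner: 0


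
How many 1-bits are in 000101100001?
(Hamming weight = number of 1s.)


Counting 1s in 000101100001

4


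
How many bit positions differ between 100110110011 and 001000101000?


XOR: 101110011011
Count of 1s: 8

8


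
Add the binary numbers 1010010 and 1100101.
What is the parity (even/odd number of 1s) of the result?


1010010 = 82
1100101 = 101
Sum = 183 = 10110111
1s count = 6

even parity (6 ones in 10110111)


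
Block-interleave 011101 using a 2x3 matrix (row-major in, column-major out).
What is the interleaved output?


Matrix:
  011
  101
Read columns: 011011

011011


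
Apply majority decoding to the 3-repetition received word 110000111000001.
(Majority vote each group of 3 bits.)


Groups: 110, 000, 111, 000, 001
Majority votes: 10100

10100


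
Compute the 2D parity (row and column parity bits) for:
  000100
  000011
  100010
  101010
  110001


Row parities: 10011
Column parities: 111110

Row P: 10011, Col P: 111110, Corner: 1


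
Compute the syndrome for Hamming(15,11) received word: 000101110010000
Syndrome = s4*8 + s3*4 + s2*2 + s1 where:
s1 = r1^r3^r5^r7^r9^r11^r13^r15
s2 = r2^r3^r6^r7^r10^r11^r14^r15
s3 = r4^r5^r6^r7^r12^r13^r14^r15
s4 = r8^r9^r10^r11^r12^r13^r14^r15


s1=0, s2=1, s3=1, s4=0

Syndrome = 6 (error at position 6)


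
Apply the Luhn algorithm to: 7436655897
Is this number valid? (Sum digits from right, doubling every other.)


Luhn sum = 54
54 mod 10 = 4

Invalid (Luhn sum mod 10 = 4)


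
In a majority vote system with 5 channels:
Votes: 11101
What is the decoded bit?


Ones: 4 out of 5
Threshold: 3

1 (4/5 voted 1)


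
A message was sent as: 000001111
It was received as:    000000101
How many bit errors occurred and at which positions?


XOR: 000001010

2 error(s) at position(s): 5, 7


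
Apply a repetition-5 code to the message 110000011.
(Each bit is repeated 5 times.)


Each bit -> 5 copies

111111111100000000000000000000000001111111111


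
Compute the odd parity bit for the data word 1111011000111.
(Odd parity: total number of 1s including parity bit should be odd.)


Number of 1s in data: 9
Parity bit: 0

0


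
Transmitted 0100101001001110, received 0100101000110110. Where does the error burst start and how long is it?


XOR: 0000000001111000

Burst at position 9, length 4


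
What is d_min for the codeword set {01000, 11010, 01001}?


Comparing all pairs, minimum distance: 1
Can detect 0 errors, correct 0 errors

1


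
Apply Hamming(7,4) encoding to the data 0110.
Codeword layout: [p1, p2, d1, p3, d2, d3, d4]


Parity bits: p1=1, p2=1, p3=0

1100110


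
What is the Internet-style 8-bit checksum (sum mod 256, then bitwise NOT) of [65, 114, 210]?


Sum = 389 mod 256 = 133
Complement = 122

122


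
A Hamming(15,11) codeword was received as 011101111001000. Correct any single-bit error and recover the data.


Syndrome = 9: error at position 9

Data: 10110001000 (corrected bit 9)


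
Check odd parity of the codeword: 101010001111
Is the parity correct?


Number of 1s: 7

Yes, parity is correct (7 ones)


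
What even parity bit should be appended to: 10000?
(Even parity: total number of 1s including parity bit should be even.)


Number of 1s in data: 1
Parity bit: 1

1


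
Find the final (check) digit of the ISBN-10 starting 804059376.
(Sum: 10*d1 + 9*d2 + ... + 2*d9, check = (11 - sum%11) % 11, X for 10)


Weighted sum: 232
232 mod 11 = 1

Check digit: X


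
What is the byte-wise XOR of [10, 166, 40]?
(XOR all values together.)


XOR chain: 10 ^ 166 ^ 40 = 132

132


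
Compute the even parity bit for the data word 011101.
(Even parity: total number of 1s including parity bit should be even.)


Number of 1s in data: 4
Parity bit: 0

0


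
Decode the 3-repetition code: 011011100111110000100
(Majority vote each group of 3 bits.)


Groups: 011, 011, 100, 111, 110, 000, 100
Majority votes: 1101100

1101100


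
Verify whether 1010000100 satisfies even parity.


Number of 1s: 3

No, parity error (3 ones)


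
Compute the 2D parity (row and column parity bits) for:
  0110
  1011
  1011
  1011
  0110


Row parities: 01110
Column parities: 1011

Row P: 01110, Col P: 1011, Corner: 1


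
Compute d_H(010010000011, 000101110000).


XOR: 010111110011
Count of 1s: 8

8


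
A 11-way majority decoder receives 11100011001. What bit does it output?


Ones: 6 out of 11
Threshold: 6

1 (6/11 voted 1)


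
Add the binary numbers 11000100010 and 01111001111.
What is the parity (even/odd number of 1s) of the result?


11000100010 = 1570
01111001111 = 975
Sum = 2545 = 100111110001
1s count = 7

odd parity (7 ones in 100111110001)


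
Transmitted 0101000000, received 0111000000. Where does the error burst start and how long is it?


XOR: 0010000000

Burst at position 2, length 1


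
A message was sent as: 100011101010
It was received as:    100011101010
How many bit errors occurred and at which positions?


XOR: 000000000000

0 errors (received matches sent)


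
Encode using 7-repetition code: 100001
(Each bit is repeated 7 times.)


Each bit -> 7 copies

111111100000000000000000000000000001111111


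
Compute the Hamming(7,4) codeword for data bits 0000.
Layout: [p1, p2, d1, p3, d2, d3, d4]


Parity bits: p1=0, p2=0, p3=0

0000000


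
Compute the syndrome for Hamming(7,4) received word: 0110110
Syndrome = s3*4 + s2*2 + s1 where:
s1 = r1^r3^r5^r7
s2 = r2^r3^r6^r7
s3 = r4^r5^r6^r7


s1=0, s2=1, s3=0

Syndrome = 2 (error at position 2)


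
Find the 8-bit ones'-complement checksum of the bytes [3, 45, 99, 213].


Sum = 360 mod 256 = 104
Complement = 151

151


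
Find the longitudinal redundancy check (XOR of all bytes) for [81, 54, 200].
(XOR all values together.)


XOR chain: 81 ^ 54 ^ 200 = 175

175


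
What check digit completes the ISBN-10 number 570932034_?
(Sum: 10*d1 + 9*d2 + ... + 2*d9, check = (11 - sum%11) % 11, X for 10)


Weighted sum: 221
221 mod 11 = 1

Check digit: X


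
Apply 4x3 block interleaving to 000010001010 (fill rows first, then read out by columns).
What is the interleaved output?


Matrix:
  000
  010
  001
  010
Read columns: 000001010010

000001010010


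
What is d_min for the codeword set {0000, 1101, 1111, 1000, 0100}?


Comparing all pairs, minimum distance: 1
Can detect 0 errors, correct 0 errors

1


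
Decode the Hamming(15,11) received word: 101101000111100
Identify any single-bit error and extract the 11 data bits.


Syndrome = 0: no error detected

Data: 10100111100 (no errors)


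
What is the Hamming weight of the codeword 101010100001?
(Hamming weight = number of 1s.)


Counting 1s in 101010100001

5


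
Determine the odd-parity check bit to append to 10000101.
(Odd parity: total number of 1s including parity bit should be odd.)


Number of 1s in data: 3
Parity bit: 0

0


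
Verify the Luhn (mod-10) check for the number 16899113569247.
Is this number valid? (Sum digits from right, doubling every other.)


Luhn sum = 72
72 mod 10 = 2

Invalid (Luhn sum mod 10 = 2)


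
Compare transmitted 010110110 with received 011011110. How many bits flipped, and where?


XOR: 001101000

3 error(s) at position(s): 2, 3, 5


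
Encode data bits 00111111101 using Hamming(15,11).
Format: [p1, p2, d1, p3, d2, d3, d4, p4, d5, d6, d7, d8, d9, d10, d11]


Parity bits: p1=1, p2=1, p3=1, p4=0

110101101111101


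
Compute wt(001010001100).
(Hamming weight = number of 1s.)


Counting 1s in 001010001100

4


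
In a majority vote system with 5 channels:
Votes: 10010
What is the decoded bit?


Ones: 2 out of 5
Threshold: 3

0 (2/5 voted 1)


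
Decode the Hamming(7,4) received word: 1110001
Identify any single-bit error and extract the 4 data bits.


Syndrome = 7: error at position 7

Data: 1000 (corrected bit 7)


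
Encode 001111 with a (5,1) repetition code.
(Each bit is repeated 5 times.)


Each bit -> 5 copies

000000000011111111111111111111


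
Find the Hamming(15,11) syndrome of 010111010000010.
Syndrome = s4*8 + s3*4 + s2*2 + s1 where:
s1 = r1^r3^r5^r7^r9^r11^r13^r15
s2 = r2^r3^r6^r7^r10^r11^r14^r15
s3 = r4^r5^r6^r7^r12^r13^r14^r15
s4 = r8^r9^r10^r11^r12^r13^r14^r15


s1=1, s2=1, s3=0, s4=0

Syndrome = 3 (error at position 3)


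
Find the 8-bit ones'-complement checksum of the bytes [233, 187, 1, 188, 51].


Sum = 660 mod 256 = 148
Complement = 107

107


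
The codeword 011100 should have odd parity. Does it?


Number of 1s: 3

Yes, parity is correct (3 ones)


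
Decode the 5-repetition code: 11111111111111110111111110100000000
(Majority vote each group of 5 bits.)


Groups: 11111, 11111, 11111, 10111, 11111, 01000, 00000
Majority votes: 1111100

1111100


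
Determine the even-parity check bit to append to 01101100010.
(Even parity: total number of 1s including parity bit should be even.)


Number of 1s in data: 5
Parity bit: 1

1


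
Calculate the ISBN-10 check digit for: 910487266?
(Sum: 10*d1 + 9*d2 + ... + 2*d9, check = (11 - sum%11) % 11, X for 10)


Weighted sum: 248
248 mod 11 = 6

Check digit: 5


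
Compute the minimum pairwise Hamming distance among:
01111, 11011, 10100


Comparing all pairs, minimum distance: 2
Can detect 1 errors, correct 0 errors

2


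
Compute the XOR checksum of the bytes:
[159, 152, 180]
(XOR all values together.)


XOR chain: 159 ^ 152 ^ 180 = 179

179


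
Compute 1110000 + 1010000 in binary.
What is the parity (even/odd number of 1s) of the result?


1110000 = 112
1010000 = 80
Sum = 192 = 11000000
1s count = 2

even parity (2 ones in 11000000)


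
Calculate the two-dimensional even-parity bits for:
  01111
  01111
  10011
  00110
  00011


Row parities: 00100
Column parities: 10110

Row P: 00100, Col P: 10110, Corner: 1


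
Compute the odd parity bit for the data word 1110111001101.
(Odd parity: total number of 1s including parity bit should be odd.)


Number of 1s in data: 9
Parity bit: 0

0


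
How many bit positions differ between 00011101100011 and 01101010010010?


XOR: 01110111110001
Count of 1s: 9

9


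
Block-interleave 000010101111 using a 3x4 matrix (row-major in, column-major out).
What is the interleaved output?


Matrix:
  0000
  1010
  1111
Read columns: 011001011001

011001011001


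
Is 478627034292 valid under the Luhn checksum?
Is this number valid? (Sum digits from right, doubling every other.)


Luhn sum = 63
63 mod 10 = 3

Invalid (Luhn sum mod 10 = 3)


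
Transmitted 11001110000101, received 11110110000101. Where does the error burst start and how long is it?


XOR: 00111000000000

Burst at position 2, length 3


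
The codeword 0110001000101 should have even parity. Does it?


Number of 1s: 5

No, parity error (5 ones)


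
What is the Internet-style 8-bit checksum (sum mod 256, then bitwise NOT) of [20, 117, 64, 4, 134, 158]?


Sum = 497 mod 256 = 241
Complement = 14

14


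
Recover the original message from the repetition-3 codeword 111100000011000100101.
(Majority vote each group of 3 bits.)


Groups: 111, 100, 000, 011, 000, 100, 101
Majority votes: 1001001

1001001


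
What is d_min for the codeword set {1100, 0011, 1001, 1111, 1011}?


Comparing all pairs, minimum distance: 1
Can detect 0 errors, correct 0 errors

1


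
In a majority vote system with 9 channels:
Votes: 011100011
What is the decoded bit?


Ones: 5 out of 9
Threshold: 5

1 (5/9 voted 1)


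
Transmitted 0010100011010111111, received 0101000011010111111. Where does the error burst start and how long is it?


XOR: 0111100000000000000

Burst at position 1, length 4


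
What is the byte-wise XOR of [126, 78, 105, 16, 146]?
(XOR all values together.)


XOR chain: 126 ^ 78 ^ 105 ^ 16 ^ 146 = 219

219


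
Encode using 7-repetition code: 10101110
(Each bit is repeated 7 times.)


Each bit -> 7 copies

11111110000000111111100000001111111111111111111110000000


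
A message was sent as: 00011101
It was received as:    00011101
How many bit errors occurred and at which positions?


XOR: 00000000

0 errors (received matches sent)


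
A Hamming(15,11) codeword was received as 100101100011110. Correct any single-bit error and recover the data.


Syndrome = 0: no error detected

Data: 00110011110 (no errors)


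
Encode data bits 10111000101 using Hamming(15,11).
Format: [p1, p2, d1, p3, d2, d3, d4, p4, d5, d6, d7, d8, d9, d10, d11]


Parity bits: p1=1, p2=0, p3=0, p4=1

101001111000101


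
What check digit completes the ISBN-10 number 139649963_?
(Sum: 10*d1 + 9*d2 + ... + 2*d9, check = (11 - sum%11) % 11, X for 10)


Weighted sum: 280
280 mod 11 = 5

Check digit: 6


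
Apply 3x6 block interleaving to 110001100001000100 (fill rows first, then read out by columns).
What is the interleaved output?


Matrix:
  110001
  100001
  000100
Read columns: 110100000001000110

110100000001000110


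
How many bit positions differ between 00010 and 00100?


XOR: 00110
Count of 1s: 2

2


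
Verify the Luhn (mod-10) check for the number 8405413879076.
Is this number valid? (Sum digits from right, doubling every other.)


Luhn sum = 60
60 mod 10 = 0

Valid (Luhn sum mod 10 = 0)


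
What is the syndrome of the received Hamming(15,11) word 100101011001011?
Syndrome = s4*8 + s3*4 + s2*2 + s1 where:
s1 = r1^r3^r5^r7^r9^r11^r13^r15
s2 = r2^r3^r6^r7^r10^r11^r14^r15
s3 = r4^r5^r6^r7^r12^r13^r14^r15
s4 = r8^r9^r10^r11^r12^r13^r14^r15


s1=1, s2=1, s3=1, s4=1

Syndrome = 15 (error at position 15)


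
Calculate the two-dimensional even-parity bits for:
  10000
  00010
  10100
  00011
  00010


Row parities: 11001
Column parities: 00111

Row P: 11001, Col P: 00111, Corner: 1


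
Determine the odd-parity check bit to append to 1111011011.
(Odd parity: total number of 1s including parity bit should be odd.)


Number of 1s in data: 8
Parity bit: 1

1


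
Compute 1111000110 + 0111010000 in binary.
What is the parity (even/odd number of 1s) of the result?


1111000110 = 966
0111010000 = 464
Sum = 1430 = 10110010110
1s count = 6

even parity (6 ones in 10110010110)


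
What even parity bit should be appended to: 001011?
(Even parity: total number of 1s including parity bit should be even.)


Number of 1s in data: 3
Parity bit: 1

1


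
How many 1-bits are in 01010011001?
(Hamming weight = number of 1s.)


Counting 1s in 01010011001

5


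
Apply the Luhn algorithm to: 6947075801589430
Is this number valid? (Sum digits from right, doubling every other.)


Luhn sum = 72
72 mod 10 = 2

Invalid (Luhn sum mod 10 = 2)


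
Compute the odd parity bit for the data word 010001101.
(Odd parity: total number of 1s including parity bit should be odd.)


Number of 1s in data: 4
Parity bit: 1

1


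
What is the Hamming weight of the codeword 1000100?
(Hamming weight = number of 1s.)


Counting 1s in 1000100

2


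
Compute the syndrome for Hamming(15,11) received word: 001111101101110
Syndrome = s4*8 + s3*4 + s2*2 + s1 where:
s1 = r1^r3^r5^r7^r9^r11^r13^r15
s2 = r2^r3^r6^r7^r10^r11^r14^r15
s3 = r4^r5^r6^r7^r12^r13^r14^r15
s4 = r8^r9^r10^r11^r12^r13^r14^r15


s1=1, s2=1, s3=1, s4=1

Syndrome = 15 (error at position 15)


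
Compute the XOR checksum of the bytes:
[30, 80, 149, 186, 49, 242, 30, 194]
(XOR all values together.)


XOR chain: 30 ^ 80 ^ 149 ^ 186 ^ 49 ^ 242 ^ 30 ^ 194 = 126

126


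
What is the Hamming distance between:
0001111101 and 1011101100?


XOR: 1010010001
Count of 1s: 4

4


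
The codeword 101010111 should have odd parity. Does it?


Number of 1s: 6

No, parity error (6 ones)


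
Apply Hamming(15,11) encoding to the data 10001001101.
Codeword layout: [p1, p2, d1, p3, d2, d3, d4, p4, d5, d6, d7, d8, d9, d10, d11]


Parity bits: p1=0, p2=0, p3=1, p4=0

001100001001101


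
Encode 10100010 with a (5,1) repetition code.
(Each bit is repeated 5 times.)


Each bit -> 5 copies

1111100000111110000000000000001111100000


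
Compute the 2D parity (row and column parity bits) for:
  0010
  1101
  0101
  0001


Row parities: 1101
Column parities: 1011

Row P: 1101, Col P: 1011, Corner: 1


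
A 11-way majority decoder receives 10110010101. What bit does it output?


Ones: 6 out of 11
Threshold: 6

1 (6/11 voted 1)


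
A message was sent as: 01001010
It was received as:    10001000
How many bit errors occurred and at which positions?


XOR: 11000010

3 error(s) at position(s): 0, 1, 6


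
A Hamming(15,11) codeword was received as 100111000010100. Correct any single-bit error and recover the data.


Syndrome = 0: no error detected

Data: 01100010100 (no errors)


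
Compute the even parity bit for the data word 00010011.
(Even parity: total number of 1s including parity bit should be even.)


Number of 1s in data: 3
Parity bit: 1

1


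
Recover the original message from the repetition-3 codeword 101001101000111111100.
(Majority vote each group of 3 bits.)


Groups: 101, 001, 101, 000, 111, 111, 100
Majority votes: 1010110

1010110


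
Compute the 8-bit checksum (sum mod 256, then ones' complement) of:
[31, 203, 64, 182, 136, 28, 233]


Sum = 877 mod 256 = 109
Complement = 146

146


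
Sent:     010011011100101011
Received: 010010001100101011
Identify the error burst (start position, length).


XOR: 000001010000000000

Burst at position 5, length 3


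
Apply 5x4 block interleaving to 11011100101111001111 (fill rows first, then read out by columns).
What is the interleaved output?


Matrix:
  1101
  1100
  1011
  1100
  1111
Read columns: 11111110110010110101

11111110110010110101


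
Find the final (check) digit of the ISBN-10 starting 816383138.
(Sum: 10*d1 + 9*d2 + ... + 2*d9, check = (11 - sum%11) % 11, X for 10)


Weighted sum: 250
250 mod 11 = 8

Check digit: 3


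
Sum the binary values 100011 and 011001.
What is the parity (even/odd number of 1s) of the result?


100011 = 35
011001 = 25
Sum = 60 = 111100
1s count = 4

even parity (4 ones in 111100)


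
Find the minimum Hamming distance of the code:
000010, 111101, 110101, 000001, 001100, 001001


Comparing all pairs, minimum distance: 1
Can detect 0 errors, correct 0 errors

1


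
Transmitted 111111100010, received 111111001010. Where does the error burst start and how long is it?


XOR: 000000101000

Burst at position 6, length 3


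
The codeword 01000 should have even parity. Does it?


Number of 1s: 1

No, parity error (1 ones)


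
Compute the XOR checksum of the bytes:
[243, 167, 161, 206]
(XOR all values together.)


XOR chain: 243 ^ 167 ^ 161 ^ 206 = 59

59


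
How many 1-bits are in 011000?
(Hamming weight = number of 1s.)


Counting 1s in 011000

2


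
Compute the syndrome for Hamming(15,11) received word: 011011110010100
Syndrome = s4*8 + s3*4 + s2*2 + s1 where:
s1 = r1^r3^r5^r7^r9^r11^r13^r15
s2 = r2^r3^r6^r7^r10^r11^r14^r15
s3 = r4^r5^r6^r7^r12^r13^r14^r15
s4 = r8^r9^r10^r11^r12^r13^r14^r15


s1=1, s2=1, s3=0, s4=1

Syndrome = 11 (error at position 11)


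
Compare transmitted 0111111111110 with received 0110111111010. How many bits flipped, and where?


XOR: 0001000000100

2 error(s) at position(s): 3, 10


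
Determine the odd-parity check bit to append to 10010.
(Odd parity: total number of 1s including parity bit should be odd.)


Number of 1s in data: 2
Parity bit: 1

1


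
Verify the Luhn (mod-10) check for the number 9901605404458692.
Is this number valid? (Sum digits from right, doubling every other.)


Luhn sum = 68
68 mod 10 = 8

Invalid (Luhn sum mod 10 = 8)


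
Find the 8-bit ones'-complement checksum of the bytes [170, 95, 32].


Sum = 297 mod 256 = 41
Complement = 214

214


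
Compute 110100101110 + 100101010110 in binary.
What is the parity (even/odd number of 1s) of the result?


110100101110 = 3374
100101010110 = 2390
Sum = 5764 = 1011010000100
1s count = 5

odd parity (5 ones in 1011010000100)


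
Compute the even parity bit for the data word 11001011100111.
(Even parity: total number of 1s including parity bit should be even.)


Number of 1s in data: 9
Parity bit: 1

1


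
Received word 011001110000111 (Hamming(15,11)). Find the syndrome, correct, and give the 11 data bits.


Syndrome = 4: error at position 4

Data: 10110000111 (corrected bit 4)


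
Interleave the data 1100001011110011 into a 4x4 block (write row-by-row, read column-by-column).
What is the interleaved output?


Matrix:
  1100
  0010
  1111
  0011
Read columns: 1010101001110011

1010101001110011


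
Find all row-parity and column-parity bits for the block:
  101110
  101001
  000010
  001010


Row parities: 0110
Column parities: 001111

Row P: 0110, Col P: 001111, Corner: 0


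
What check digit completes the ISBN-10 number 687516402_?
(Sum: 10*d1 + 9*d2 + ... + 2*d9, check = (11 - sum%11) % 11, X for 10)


Weighted sum: 279
279 mod 11 = 4

Check digit: 7


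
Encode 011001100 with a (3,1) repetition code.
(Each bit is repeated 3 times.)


Each bit -> 3 copies

000111111000000111111000000


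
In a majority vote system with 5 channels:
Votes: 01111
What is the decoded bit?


Ones: 4 out of 5
Threshold: 3

1 (4/5 voted 1)


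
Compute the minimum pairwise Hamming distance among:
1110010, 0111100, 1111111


Comparing all pairs, minimum distance: 3
Can detect 2 errors, correct 1 errors

3


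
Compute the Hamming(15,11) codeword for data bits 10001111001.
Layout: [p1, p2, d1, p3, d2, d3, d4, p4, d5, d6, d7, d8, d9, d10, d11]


Parity bits: p1=0, p2=0, p3=0, p4=1

001000011111001
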